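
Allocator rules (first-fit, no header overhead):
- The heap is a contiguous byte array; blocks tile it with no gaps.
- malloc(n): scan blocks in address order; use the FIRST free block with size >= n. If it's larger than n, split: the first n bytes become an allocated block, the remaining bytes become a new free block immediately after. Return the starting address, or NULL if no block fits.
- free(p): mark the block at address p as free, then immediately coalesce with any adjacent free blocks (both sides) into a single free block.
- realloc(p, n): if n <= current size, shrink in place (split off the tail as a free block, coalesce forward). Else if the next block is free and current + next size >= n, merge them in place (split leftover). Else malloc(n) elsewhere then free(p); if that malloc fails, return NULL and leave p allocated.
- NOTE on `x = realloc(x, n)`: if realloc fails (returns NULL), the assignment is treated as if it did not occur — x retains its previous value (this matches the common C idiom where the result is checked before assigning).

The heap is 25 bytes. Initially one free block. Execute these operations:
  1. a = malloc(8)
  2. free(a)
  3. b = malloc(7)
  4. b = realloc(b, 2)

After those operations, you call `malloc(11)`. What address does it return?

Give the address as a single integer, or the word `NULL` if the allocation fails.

Answer: 2

Derivation:
Op 1: a = malloc(8) -> a = 0; heap: [0-7 ALLOC][8-24 FREE]
Op 2: free(a) -> (freed a); heap: [0-24 FREE]
Op 3: b = malloc(7) -> b = 0; heap: [0-6 ALLOC][7-24 FREE]
Op 4: b = realloc(b, 2) -> b = 0; heap: [0-1 ALLOC][2-24 FREE]
malloc(11): first-fit scan over [0-1 ALLOC][2-24 FREE] -> 2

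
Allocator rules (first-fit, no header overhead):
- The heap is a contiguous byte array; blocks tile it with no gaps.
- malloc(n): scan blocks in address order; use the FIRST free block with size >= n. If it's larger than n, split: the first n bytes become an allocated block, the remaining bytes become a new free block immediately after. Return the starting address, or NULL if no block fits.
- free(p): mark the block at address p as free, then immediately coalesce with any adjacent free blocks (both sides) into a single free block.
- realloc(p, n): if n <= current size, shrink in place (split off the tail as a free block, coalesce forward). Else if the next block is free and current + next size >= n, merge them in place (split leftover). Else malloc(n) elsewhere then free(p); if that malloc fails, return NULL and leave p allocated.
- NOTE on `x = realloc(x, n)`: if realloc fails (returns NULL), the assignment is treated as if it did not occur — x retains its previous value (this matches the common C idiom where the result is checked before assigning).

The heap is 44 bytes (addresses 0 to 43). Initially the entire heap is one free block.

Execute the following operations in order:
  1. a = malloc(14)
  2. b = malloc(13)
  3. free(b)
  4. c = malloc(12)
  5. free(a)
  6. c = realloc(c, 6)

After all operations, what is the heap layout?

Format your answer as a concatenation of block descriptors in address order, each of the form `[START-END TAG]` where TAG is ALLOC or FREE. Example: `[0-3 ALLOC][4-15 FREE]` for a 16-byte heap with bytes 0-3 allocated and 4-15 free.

Op 1: a = malloc(14) -> a = 0; heap: [0-13 ALLOC][14-43 FREE]
Op 2: b = malloc(13) -> b = 14; heap: [0-13 ALLOC][14-26 ALLOC][27-43 FREE]
Op 3: free(b) -> (freed b); heap: [0-13 ALLOC][14-43 FREE]
Op 4: c = malloc(12) -> c = 14; heap: [0-13 ALLOC][14-25 ALLOC][26-43 FREE]
Op 5: free(a) -> (freed a); heap: [0-13 FREE][14-25 ALLOC][26-43 FREE]
Op 6: c = realloc(c, 6) -> c = 14; heap: [0-13 FREE][14-19 ALLOC][20-43 FREE]

Answer: [0-13 FREE][14-19 ALLOC][20-43 FREE]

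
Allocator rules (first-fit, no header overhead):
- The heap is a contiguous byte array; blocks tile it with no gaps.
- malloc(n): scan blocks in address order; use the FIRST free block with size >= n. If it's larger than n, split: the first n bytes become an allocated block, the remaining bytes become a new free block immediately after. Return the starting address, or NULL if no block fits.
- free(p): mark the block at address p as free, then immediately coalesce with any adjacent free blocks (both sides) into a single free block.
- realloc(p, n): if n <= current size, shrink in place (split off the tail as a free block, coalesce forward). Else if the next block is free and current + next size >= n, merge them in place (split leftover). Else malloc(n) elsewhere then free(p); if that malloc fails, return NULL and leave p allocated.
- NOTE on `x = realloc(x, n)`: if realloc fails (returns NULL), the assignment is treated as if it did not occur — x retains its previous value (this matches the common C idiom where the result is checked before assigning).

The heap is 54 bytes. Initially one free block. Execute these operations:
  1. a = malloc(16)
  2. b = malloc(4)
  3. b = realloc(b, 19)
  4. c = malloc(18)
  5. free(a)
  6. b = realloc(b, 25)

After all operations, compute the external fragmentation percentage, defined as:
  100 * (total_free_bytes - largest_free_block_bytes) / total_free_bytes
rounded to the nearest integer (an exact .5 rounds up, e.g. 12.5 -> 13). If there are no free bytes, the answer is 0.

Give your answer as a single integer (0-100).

Answer: 6

Derivation:
Op 1: a = malloc(16) -> a = 0; heap: [0-15 ALLOC][16-53 FREE]
Op 2: b = malloc(4) -> b = 16; heap: [0-15 ALLOC][16-19 ALLOC][20-53 FREE]
Op 3: b = realloc(b, 19) -> b = 16; heap: [0-15 ALLOC][16-34 ALLOC][35-53 FREE]
Op 4: c = malloc(18) -> c = 35; heap: [0-15 ALLOC][16-34 ALLOC][35-52 ALLOC][53-53 FREE]
Op 5: free(a) -> (freed a); heap: [0-15 FREE][16-34 ALLOC][35-52 ALLOC][53-53 FREE]
Op 6: b = realloc(b, 25) -> NULL (b unchanged); heap: [0-15 FREE][16-34 ALLOC][35-52 ALLOC][53-53 FREE]
Free blocks: [16 1] total_free=17 largest=16 -> 100*(17-16)/17 = 100/17 ≈ 5.882 -> rounds to 6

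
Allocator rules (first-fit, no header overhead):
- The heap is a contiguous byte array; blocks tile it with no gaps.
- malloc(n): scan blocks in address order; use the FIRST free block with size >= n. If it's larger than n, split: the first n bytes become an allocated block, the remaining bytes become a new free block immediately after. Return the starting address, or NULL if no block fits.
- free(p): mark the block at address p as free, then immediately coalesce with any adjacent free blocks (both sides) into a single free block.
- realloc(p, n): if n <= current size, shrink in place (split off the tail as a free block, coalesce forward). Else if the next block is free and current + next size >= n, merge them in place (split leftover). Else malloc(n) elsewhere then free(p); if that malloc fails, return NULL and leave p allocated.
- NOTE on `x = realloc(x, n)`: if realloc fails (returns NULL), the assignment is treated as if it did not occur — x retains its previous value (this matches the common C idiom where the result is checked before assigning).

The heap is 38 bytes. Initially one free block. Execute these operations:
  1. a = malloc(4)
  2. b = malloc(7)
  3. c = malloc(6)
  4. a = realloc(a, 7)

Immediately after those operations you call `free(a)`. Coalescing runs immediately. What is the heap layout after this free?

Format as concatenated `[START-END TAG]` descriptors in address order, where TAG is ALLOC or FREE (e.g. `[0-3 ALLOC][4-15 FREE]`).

Op 1: a = malloc(4) -> a = 0; heap: [0-3 ALLOC][4-37 FREE]
Op 2: b = malloc(7) -> b = 4; heap: [0-3 ALLOC][4-10 ALLOC][11-37 FREE]
Op 3: c = malloc(6) -> c = 11; heap: [0-3 ALLOC][4-10 ALLOC][11-16 ALLOC][17-37 FREE]
Op 4: a = realloc(a, 7) -> a = 17; heap: [0-3 FREE][4-10 ALLOC][11-16 ALLOC][17-23 ALLOC][24-37 FREE]
free(a): a = 17 -> block [17-23 ALLOC]; mark free, coalesce with adjacent free neighbors -> [0-3 FREE][4-10 ALLOC][11-16 ALLOC][17-37 FREE]

Answer: [0-3 FREE][4-10 ALLOC][11-16 ALLOC][17-37 FREE]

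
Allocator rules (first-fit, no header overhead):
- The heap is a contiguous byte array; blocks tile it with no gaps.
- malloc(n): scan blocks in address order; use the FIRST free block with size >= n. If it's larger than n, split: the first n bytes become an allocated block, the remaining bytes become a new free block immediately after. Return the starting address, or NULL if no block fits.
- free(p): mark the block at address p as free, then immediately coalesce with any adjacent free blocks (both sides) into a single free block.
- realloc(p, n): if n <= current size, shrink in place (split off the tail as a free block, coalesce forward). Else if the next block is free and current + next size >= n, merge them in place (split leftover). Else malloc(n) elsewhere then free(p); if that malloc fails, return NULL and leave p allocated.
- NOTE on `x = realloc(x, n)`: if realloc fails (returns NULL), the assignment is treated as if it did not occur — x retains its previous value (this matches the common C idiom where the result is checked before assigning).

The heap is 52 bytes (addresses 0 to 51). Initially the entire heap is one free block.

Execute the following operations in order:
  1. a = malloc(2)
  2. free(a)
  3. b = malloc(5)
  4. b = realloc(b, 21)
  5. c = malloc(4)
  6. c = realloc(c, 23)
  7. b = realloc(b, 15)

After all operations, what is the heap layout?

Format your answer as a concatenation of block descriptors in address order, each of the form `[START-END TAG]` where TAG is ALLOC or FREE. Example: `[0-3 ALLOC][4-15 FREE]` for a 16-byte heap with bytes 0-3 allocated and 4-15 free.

Answer: [0-14 ALLOC][15-20 FREE][21-43 ALLOC][44-51 FREE]

Derivation:
Op 1: a = malloc(2) -> a = 0; heap: [0-1 ALLOC][2-51 FREE]
Op 2: free(a) -> (freed a); heap: [0-51 FREE]
Op 3: b = malloc(5) -> b = 0; heap: [0-4 ALLOC][5-51 FREE]
Op 4: b = realloc(b, 21) -> b = 0; heap: [0-20 ALLOC][21-51 FREE]
Op 5: c = malloc(4) -> c = 21; heap: [0-20 ALLOC][21-24 ALLOC][25-51 FREE]
Op 6: c = realloc(c, 23) -> c = 21; heap: [0-20 ALLOC][21-43 ALLOC][44-51 FREE]
Op 7: b = realloc(b, 15) -> b = 0; heap: [0-14 ALLOC][15-20 FREE][21-43 ALLOC][44-51 FREE]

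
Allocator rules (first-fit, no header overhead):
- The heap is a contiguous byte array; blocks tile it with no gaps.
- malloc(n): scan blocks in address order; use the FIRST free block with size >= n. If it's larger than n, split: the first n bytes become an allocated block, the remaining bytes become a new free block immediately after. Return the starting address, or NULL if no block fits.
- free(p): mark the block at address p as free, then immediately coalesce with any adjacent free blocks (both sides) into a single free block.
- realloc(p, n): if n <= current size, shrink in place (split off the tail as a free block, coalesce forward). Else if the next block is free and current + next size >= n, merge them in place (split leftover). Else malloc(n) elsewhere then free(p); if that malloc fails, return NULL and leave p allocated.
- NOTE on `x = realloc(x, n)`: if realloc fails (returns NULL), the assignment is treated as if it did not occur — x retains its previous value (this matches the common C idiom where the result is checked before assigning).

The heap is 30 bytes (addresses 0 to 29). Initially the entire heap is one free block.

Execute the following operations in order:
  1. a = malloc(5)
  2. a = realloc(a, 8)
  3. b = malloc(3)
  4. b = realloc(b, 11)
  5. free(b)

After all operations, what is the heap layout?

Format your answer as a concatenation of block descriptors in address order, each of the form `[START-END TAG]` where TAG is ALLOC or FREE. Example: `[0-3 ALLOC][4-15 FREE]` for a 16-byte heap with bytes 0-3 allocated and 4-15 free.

Answer: [0-7 ALLOC][8-29 FREE]

Derivation:
Op 1: a = malloc(5) -> a = 0; heap: [0-4 ALLOC][5-29 FREE]
Op 2: a = realloc(a, 8) -> a = 0; heap: [0-7 ALLOC][8-29 FREE]
Op 3: b = malloc(3) -> b = 8; heap: [0-7 ALLOC][8-10 ALLOC][11-29 FREE]
Op 4: b = realloc(b, 11) -> b = 8; heap: [0-7 ALLOC][8-18 ALLOC][19-29 FREE]
Op 5: free(b) -> (freed b); heap: [0-7 ALLOC][8-29 FREE]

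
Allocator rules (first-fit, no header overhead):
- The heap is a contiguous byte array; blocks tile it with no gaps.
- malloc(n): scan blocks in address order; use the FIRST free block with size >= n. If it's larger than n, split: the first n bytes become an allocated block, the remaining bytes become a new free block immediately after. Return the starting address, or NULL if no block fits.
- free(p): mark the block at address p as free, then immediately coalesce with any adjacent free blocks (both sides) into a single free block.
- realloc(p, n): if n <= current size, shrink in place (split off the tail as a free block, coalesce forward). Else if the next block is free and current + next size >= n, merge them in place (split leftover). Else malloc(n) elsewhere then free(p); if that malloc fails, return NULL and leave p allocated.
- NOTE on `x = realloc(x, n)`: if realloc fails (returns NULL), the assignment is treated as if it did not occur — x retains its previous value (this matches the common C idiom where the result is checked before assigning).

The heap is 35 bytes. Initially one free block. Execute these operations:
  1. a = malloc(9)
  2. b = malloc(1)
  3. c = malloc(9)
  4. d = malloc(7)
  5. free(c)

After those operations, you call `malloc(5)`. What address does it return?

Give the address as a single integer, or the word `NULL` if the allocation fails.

Answer: 10

Derivation:
Op 1: a = malloc(9) -> a = 0; heap: [0-8 ALLOC][9-34 FREE]
Op 2: b = malloc(1) -> b = 9; heap: [0-8 ALLOC][9-9 ALLOC][10-34 FREE]
Op 3: c = malloc(9) -> c = 10; heap: [0-8 ALLOC][9-9 ALLOC][10-18 ALLOC][19-34 FREE]
Op 4: d = malloc(7) -> d = 19; heap: [0-8 ALLOC][9-9 ALLOC][10-18 ALLOC][19-25 ALLOC][26-34 FREE]
Op 5: free(c) -> (freed c); heap: [0-8 ALLOC][9-9 ALLOC][10-18 FREE][19-25 ALLOC][26-34 FREE]
malloc(5): first-fit scan over [0-8 ALLOC][9-9 ALLOC][10-18 FREE][19-25 ALLOC][26-34 FREE] -> 10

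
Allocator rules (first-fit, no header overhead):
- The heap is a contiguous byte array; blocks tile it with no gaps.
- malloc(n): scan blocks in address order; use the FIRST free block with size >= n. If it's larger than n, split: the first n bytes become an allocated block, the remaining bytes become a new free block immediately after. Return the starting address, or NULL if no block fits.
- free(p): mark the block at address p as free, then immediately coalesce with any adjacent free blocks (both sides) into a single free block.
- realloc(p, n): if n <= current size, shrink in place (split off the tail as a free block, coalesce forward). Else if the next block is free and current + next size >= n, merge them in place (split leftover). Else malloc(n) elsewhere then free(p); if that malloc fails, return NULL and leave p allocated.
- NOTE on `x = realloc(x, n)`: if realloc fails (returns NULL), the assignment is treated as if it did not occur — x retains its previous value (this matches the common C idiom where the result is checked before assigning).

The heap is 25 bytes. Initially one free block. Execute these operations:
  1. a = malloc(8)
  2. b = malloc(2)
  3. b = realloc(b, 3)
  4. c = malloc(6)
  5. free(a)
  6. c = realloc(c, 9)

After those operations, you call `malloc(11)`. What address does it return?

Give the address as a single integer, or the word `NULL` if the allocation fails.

Answer: NULL

Derivation:
Op 1: a = malloc(8) -> a = 0; heap: [0-7 ALLOC][8-24 FREE]
Op 2: b = malloc(2) -> b = 8; heap: [0-7 ALLOC][8-9 ALLOC][10-24 FREE]
Op 3: b = realloc(b, 3) -> b = 8; heap: [0-7 ALLOC][8-10 ALLOC][11-24 FREE]
Op 4: c = malloc(6) -> c = 11; heap: [0-7 ALLOC][8-10 ALLOC][11-16 ALLOC][17-24 FREE]
Op 5: free(a) -> (freed a); heap: [0-7 FREE][8-10 ALLOC][11-16 ALLOC][17-24 FREE]
Op 6: c = realloc(c, 9) -> c = 11; heap: [0-7 FREE][8-10 ALLOC][11-19 ALLOC][20-24 FREE]
malloc(11): first-fit scan over [0-7 FREE][8-10 ALLOC][11-19 ALLOC][20-24 FREE] -> NULL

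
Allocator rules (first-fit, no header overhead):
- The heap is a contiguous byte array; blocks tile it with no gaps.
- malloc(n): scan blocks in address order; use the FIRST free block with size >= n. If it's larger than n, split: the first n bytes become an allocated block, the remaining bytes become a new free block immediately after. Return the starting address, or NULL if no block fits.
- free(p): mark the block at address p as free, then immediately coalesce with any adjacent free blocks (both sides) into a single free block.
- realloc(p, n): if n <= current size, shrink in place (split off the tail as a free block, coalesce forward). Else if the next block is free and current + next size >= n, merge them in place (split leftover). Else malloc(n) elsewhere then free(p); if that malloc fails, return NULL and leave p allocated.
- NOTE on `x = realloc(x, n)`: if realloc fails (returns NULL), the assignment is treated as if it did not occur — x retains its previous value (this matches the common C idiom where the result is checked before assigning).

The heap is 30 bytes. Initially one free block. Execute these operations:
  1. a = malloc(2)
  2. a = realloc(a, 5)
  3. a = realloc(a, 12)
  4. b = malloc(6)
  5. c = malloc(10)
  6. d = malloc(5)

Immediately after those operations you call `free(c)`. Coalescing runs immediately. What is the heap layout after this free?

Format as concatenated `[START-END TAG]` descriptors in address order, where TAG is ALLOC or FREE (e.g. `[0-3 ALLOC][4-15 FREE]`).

Answer: [0-11 ALLOC][12-17 ALLOC][18-29 FREE]

Derivation:
Op 1: a = malloc(2) -> a = 0; heap: [0-1 ALLOC][2-29 FREE]
Op 2: a = realloc(a, 5) -> a = 0; heap: [0-4 ALLOC][5-29 FREE]
Op 3: a = realloc(a, 12) -> a = 0; heap: [0-11 ALLOC][12-29 FREE]
Op 4: b = malloc(6) -> b = 12; heap: [0-11 ALLOC][12-17 ALLOC][18-29 FREE]
Op 5: c = malloc(10) -> c = 18; heap: [0-11 ALLOC][12-17 ALLOC][18-27 ALLOC][28-29 FREE]
Op 6: d = malloc(5) -> d = NULL; heap: [0-11 ALLOC][12-17 ALLOC][18-27 ALLOC][28-29 FREE]
free(c): c = 18 -> block [18-27 ALLOC]; mark free, coalesce with adjacent free neighbors -> [0-11 ALLOC][12-17 ALLOC][18-29 FREE]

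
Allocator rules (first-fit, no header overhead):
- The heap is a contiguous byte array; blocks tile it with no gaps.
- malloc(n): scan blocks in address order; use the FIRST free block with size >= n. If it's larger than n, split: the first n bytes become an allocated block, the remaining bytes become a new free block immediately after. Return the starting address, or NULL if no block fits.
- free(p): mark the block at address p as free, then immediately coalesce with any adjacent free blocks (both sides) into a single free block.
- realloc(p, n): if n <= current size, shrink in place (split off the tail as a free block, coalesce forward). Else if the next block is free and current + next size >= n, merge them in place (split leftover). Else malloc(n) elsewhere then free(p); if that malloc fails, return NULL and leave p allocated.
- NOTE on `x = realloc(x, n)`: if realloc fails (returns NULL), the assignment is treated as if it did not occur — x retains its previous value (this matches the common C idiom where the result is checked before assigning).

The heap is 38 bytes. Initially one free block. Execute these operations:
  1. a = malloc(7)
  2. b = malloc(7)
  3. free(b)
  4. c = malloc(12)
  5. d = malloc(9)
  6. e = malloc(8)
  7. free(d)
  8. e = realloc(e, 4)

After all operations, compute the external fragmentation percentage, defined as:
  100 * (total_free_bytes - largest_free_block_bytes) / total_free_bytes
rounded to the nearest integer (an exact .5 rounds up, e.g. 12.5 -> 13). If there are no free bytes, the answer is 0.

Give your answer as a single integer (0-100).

Answer: 40

Derivation:
Op 1: a = malloc(7) -> a = 0; heap: [0-6 ALLOC][7-37 FREE]
Op 2: b = malloc(7) -> b = 7; heap: [0-6 ALLOC][7-13 ALLOC][14-37 FREE]
Op 3: free(b) -> (freed b); heap: [0-6 ALLOC][7-37 FREE]
Op 4: c = malloc(12) -> c = 7; heap: [0-6 ALLOC][7-18 ALLOC][19-37 FREE]
Op 5: d = malloc(9) -> d = 19; heap: [0-6 ALLOC][7-18 ALLOC][19-27 ALLOC][28-37 FREE]
Op 6: e = malloc(8) -> e = 28; heap: [0-6 ALLOC][7-18 ALLOC][19-27 ALLOC][28-35 ALLOC][36-37 FREE]
Op 7: free(d) -> (freed d); heap: [0-6 ALLOC][7-18 ALLOC][19-27 FREE][28-35 ALLOC][36-37 FREE]
Op 8: e = realloc(e, 4) -> e = 28; heap: [0-6 ALLOC][7-18 ALLOC][19-27 FREE][28-31 ALLOC][32-37 FREE]
Free blocks: [9 6] total_free=15 largest=9 -> 100*(15-9)/15 = 600/15 = 40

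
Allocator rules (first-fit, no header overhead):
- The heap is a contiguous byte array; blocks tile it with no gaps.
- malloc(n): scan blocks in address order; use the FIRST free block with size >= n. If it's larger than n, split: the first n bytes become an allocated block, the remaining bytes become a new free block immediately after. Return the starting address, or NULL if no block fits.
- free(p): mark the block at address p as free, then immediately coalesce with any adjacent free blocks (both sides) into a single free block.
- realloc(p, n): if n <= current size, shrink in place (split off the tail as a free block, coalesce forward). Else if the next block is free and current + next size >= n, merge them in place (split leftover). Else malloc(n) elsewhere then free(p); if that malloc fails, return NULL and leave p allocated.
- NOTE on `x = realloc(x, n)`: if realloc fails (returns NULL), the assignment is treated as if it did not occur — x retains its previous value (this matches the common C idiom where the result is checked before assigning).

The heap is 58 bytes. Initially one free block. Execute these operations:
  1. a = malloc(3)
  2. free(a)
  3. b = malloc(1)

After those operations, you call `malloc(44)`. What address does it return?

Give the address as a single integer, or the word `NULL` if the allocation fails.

Answer: 1

Derivation:
Op 1: a = malloc(3) -> a = 0; heap: [0-2 ALLOC][3-57 FREE]
Op 2: free(a) -> (freed a); heap: [0-57 FREE]
Op 3: b = malloc(1) -> b = 0; heap: [0-0 ALLOC][1-57 FREE]
malloc(44): first-fit scan over [0-0 ALLOC][1-57 FREE] -> 1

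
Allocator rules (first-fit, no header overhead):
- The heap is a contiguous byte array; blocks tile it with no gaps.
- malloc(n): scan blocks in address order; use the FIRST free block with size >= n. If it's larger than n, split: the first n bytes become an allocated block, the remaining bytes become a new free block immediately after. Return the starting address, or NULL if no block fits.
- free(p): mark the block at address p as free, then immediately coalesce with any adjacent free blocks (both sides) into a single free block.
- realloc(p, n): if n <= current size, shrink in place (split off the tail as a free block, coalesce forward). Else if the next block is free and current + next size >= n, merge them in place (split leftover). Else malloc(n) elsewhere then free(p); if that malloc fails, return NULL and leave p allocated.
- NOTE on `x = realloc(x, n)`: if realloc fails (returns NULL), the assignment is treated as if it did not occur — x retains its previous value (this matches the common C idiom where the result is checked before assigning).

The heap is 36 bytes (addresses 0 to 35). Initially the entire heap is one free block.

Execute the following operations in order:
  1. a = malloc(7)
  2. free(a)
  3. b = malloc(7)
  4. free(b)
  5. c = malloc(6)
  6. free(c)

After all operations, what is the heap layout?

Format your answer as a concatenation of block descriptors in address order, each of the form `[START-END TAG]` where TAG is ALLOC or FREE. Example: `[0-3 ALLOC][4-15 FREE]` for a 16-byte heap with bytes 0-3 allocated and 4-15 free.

Answer: [0-35 FREE]

Derivation:
Op 1: a = malloc(7) -> a = 0; heap: [0-6 ALLOC][7-35 FREE]
Op 2: free(a) -> (freed a); heap: [0-35 FREE]
Op 3: b = malloc(7) -> b = 0; heap: [0-6 ALLOC][7-35 FREE]
Op 4: free(b) -> (freed b); heap: [0-35 FREE]
Op 5: c = malloc(6) -> c = 0; heap: [0-5 ALLOC][6-35 FREE]
Op 6: free(c) -> (freed c); heap: [0-35 FREE]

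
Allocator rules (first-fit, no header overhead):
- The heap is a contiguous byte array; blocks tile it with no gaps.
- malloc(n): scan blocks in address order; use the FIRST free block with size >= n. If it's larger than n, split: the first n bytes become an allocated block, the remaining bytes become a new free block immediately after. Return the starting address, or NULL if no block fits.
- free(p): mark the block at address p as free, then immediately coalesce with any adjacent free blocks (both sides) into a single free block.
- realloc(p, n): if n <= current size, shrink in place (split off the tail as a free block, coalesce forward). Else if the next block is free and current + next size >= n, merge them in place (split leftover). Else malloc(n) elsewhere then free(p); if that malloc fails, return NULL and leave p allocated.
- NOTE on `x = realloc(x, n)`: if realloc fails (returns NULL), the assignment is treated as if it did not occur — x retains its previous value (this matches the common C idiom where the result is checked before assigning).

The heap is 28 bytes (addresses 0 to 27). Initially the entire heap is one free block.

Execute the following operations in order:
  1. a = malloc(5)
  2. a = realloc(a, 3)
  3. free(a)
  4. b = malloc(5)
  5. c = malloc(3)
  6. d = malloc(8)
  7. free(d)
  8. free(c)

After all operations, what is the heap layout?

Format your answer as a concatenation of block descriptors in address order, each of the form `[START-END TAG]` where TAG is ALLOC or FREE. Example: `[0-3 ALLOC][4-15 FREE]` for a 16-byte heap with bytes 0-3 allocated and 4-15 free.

Answer: [0-4 ALLOC][5-27 FREE]

Derivation:
Op 1: a = malloc(5) -> a = 0; heap: [0-4 ALLOC][5-27 FREE]
Op 2: a = realloc(a, 3) -> a = 0; heap: [0-2 ALLOC][3-27 FREE]
Op 3: free(a) -> (freed a); heap: [0-27 FREE]
Op 4: b = malloc(5) -> b = 0; heap: [0-4 ALLOC][5-27 FREE]
Op 5: c = malloc(3) -> c = 5; heap: [0-4 ALLOC][5-7 ALLOC][8-27 FREE]
Op 6: d = malloc(8) -> d = 8; heap: [0-4 ALLOC][5-7 ALLOC][8-15 ALLOC][16-27 FREE]
Op 7: free(d) -> (freed d); heap: [0-4 ALLOC][5-7 ALLOC][8-27 FREE]
Op 8: free(c) -> (freed c); heap: [0-4 ALLOC][5-27 FREE]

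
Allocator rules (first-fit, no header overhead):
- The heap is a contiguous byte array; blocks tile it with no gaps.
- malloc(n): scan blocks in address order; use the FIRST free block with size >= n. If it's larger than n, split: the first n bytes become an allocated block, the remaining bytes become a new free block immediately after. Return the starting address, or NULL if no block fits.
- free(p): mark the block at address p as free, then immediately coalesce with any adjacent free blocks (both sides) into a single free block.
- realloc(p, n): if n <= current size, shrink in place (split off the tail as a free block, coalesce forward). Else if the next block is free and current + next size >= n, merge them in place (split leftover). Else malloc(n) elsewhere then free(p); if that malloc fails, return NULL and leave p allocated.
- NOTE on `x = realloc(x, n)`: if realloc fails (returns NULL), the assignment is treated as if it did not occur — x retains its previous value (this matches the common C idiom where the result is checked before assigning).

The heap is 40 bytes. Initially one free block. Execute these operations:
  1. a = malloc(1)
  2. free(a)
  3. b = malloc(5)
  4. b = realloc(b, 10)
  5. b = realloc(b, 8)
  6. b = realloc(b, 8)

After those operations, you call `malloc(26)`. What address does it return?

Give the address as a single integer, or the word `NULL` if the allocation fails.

Op 1: a = malloc(1) -> a = 0; heap: [0-0 ALLOC][1-39 FREE]
Op 2: free(a) -> (freed a); heap: [0-39 FREE]
Op 3: b = malloc(5) -> b = 0; heap: [0-4 ALLOC][5-39 FREE]
Op 4: b = realloc(b, 10) -> b = 0; heap: [0-9 ALLOC][10-39 FREE]
Op 5: b = realloc(b, 8) -> b = 0; heap: [0-7 ALLOC][8-39 FREE]
Op 6: b = realloc(b, 8) -> b = 0; heap: [0-7 ALLOC][8-39 FREE]
malloc(26): first-fit scan over [0-7 ALLOC][8-39 FREE] -> 8

Answer: 8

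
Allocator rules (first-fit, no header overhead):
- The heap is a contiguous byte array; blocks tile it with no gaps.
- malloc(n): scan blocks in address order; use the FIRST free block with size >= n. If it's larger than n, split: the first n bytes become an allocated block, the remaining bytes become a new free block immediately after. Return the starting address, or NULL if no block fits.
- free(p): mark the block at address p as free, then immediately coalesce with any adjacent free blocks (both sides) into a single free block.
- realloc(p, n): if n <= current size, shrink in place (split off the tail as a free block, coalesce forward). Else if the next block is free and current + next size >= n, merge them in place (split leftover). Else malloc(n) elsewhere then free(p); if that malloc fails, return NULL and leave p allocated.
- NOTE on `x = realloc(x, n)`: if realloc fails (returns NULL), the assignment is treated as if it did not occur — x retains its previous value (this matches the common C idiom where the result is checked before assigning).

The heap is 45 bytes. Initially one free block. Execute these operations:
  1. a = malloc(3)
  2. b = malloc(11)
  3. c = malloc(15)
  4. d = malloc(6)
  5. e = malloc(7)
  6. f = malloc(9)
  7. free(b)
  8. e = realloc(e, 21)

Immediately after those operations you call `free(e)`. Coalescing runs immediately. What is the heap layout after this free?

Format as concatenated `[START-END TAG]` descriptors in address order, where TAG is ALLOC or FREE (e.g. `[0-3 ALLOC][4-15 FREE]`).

Answer: [0-2 ALLOC][3-13 FREE][14-28 ALLOC][29-34 ALLOC][35-44 FREE]

Derivation:
Op 1: a = malloc(3) -> a = 0; heap: [0-2 ALLOC][3-44 FREE]
Op 2: b = malloc(11) -> b = 3; heap: [0-2 ALLOC][3-13 ALLOC][14-44 FREE]
Op 3: c = malloc(15) -> c = 14; heap: [0-2 ALLOC][3-13 ALLOC][14-28 ALLOC][29-44 FREE]
Op 4: d = malloc(6) -> d = 29; heap: [0-2 ALLOC][3-13 ALLOC][14-28 ALLOC][29-34 ALLOC][35-44 FREE]
Op 5: e = malloc(7) -> e = 35; heap: [0-2 ALLOC][3-13 ALLOC][14-28 ALLOC][29-34 ALLOC][35-41 ALLOC][42-44 FREE]
Op 6: f = malloc(9) -> f = NULL; heap: [0-2 ALLOC][3-13 ALLOC][14-28 ALLOC][29-34 ALLOC][35-41 ALLOC][42-44 FREE]
Op 7: free(b) -> (freed b); heap: [0-2 ALLOC][3-13 FREE][14-28 ALLOC][29-34 ALLOC][35-41 ALLOC][42-44 FREE]
Op 8: e = realloc(e, 21) -> NULL (e unchanged); heap: [0-2 ALLOC][3-13 FREE][14-28 ALLOC][29-34 ALLOC][35-41 ALLOC][42-44 FREE]
free(e): e = 35 -> block [35-41 ALLOC]; mark free, coalesce with adjacent free neighbors -> [0-2 ALLOC][3-13 FREE][14-28 ALLOC][29-34 ALLOC][35-44 FREE]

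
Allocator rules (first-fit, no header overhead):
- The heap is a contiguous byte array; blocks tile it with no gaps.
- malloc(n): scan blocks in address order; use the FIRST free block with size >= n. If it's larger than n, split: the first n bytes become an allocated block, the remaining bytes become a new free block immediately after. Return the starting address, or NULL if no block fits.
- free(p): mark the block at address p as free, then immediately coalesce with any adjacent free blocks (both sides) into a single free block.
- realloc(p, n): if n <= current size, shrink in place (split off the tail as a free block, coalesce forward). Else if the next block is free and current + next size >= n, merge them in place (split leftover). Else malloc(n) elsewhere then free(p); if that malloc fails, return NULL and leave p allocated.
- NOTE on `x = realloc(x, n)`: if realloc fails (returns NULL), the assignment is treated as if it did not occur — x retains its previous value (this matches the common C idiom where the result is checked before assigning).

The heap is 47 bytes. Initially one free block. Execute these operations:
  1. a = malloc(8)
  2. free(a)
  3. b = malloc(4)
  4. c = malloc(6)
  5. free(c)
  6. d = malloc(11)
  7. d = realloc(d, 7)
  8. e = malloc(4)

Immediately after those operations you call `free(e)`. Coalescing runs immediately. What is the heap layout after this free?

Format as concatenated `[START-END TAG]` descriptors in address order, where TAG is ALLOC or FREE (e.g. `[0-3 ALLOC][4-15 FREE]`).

Op 1: a = malloc(8) -> a = 0; heap: [0-7 ALLOC][8-46 FREE]
Op 2: free(a) -> (freed a); heap: [0-46 FREE]
Op 3: b = malloc(4) -> b = 0; heap: [0-3 ALLOC][4-46 FREE]
Op 4: c = malloc(6) -> c = 4; heap: [0-3 ALLOC][4-9 ALLOC][10-46 FREE]
Op 5: free(c) -> (freed c); heap: [0-3 ALLOC][4-46 FREE]
Op 6: d = malloc(11) -> d = 4; heap: [0-3 ALLOC][4-14 ALLOC][15-46 FREE]
Op 7: d = realloc(d, 7) -> d = 4; heap: [0-3 ALLOC][4-10 ALLOC][11-46 FREE]
Op 8: e = malloc(4) -> e = 11; heap: [0-3 ALLOC][4-10 ALLOC][11-14 ALLOC][15-46 FREE]
free(e): e = 11 -> block [11-14 ALLOC]; mark free, coalesce with adjacent free neighbors -> [0-3 ALLOC][4-10 ALLOC][11-46 FREE]

Answer: [0-3 ALLOC][4-10 ALLOC][11-46 FREE]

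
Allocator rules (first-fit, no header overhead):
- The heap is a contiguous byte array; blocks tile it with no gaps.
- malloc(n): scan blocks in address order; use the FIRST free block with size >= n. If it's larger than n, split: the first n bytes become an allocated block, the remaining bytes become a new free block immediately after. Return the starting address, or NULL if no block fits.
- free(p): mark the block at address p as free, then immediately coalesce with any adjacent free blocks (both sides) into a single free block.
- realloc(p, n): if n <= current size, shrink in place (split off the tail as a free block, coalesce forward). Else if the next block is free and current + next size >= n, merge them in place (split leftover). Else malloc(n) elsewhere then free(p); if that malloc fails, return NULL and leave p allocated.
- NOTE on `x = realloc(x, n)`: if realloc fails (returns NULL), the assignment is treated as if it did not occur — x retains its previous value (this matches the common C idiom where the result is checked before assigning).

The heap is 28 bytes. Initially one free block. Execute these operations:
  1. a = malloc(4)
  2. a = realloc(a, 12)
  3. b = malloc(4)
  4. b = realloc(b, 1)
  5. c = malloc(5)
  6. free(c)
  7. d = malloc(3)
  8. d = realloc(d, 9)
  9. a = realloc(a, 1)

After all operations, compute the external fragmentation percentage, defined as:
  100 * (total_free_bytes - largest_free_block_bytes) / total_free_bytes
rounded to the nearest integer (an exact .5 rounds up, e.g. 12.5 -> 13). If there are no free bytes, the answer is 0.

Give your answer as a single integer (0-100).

Op 1: a = malloc(4) -> a = 0; heap: [0-3 ALLOC][4-27 FREE]
Op 2: a = realloc(a, 12) -> a = 0; heap: [0-11 ALLOC][12-27 FREE]
Op 3: b = malloc(4) -> b = 12; heap: [0-11 ALLOC][12-15 ALLOC][16-27 FREE]
Op 4: b = realloc(b, 1) -> b = 12; heap: [0-11 ALLOC][12-12 ALLOC][13-27 FREE]
Op 5: c = malloc(5) -> c = 13; heap: [0-11 ALLOC][12-12 ALLOC][13-17 ALLOC][18-27 FREE]
Op 6: free(c) -> (freed c); heap: [0-11 ALLOC][12-12 ALLOC][13-27 FREE]
Op 7: d = malloc(3) -> d = 13; heap: [0-11 ALLOC][12-12 ALLOC][13-15 ALLOC][16-27 FREE]
Op 8: d = realloc(d, 9) -> d = 13; heap: [0-11 ALLOC][12-12 ALLOC][13-21 ALLOC][22-27 FREE]
Op 9: a = realloc(a, 1) -> a = 0; heap: [0-0 ALLOC][1-11 FREE][12-12 ALLOC][13-21 ALLOC][22-27 FREE]
Free blocks: [11 6] total_free=17 largest=11 -> 100*(17-11)/17 = 600/17 ≈ 35.294 -> rounds to 35

Answer: 35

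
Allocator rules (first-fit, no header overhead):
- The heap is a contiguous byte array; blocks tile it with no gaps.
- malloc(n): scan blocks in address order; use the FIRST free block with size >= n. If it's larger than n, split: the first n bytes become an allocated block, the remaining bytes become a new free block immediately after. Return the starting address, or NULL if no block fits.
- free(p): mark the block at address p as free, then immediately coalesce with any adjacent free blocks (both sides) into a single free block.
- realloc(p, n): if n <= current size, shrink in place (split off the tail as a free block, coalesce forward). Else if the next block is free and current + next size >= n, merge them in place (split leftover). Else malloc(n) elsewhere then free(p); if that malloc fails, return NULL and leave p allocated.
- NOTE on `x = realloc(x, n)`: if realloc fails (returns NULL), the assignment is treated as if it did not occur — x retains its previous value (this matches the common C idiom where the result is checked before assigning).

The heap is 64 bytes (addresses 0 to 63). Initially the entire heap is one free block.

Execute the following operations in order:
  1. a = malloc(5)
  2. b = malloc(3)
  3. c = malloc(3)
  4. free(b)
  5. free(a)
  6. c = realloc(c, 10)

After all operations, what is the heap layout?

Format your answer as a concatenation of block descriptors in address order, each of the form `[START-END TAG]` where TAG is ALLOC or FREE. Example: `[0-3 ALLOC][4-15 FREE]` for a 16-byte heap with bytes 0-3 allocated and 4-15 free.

Op 1: a = malloc(5) -> a = 0; heap: [0-4 ALLOC][5-63 FREE]
Op 2: b = malloc(3) -> b = 5; heap: [0-4 ALLOC][5-7 ALLOC][8-63 FREE]
Op 3: c = malloc(3) -> c = 8; heap: [0-4 ALLOC][5-7 ALLOC][8-10 ALLOC][11-63 FREE]
Op 4: free(b) -> (freed b); heap: [0-4 ALLOC][5-7 FREE][8-10 ALLOC][11-63 FREE]
Op 5: free(a) -> (freed a); heap: [0-7 FREE][8-10 ALLOC][11-63 FREE]
Op 6: c = realloc(c, 10) -> c = 8; heap: [0-7 FREE][8-17 ALLOC][18-63 FREE]

Answer: [0-7 FREE][8-17 ALLOC][18-63 FREE]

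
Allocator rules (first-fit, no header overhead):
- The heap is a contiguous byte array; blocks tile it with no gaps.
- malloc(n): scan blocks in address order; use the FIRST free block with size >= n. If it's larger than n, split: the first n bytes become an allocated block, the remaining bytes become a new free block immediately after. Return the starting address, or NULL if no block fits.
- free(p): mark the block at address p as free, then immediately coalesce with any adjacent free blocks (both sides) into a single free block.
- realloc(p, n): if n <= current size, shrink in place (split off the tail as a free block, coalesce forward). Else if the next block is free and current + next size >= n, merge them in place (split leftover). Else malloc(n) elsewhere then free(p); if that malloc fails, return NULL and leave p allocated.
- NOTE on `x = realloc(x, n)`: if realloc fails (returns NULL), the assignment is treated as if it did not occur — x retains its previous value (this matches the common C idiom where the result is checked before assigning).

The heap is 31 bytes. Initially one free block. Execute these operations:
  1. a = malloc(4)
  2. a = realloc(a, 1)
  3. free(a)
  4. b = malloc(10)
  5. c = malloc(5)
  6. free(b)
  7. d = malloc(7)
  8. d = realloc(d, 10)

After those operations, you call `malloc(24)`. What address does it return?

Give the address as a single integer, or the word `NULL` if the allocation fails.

Op 1: a = malloc(4) -> a = 0; heap: [0-3 ALLOC][4-30 FREE]
Op 2: a = realloc(a, 1) -> a = 0; heap: [0-0 ALLOC][1-30 FREE]
Op 3: free(a) -> (freed a); heap: [0-30 FREE]
Op 4: b = malloc(10) -> b = 0; heap: [0-9 ALLOC][10-30 FREE]
Op 5: c = malloc(5) -> c = 10; heap: [0-9 ALLOC][10-14 ALLOC][15-30 FREE]
Op 6: free(b) -> (freed b); heap: [0-9 FREE][10-14 ALLOC][15-30 FREE]
Op 7: d = malloc(7) -> d = 0; heap: [0-6 ALLOC][7-9 FREE][10-14 ALLOC][15-30 FREE]
Op 8: d = realloc(d, 10) -> d = 0; heap: [0-9 ALLOC][10-14 ALLOC][15-30 FREE]
malloc(24): first-fit scan over [0-9 ALLOC][10-14 ALLOC][15-30 FREE] -> NULL

Answer: NULL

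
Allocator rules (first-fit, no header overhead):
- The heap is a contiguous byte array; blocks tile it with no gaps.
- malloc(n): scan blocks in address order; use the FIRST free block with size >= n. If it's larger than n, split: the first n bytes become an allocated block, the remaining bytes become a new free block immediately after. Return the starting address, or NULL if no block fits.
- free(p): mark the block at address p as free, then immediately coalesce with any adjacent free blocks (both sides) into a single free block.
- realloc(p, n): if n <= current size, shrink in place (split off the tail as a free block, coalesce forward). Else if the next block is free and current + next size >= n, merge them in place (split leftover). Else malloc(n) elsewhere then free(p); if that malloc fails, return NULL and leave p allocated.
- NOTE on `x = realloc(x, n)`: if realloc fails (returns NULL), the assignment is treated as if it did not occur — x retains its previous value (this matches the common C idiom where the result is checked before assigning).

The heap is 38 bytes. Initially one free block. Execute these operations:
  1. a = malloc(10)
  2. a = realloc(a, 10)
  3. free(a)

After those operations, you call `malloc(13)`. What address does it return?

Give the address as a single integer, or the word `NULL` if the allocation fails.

Op 1: a = malloc(10) -> a = 0; heap: [0-9 ALLOC][10-37 FREE]
Op 2: a = realloc(a, 10) -> a = 0; heap: [0-9 ALLOC][10-37 FREE]
Op 3: free(a) -> (freed a); heap: [0-37 FREE]
malloc(13): first-fit scan over [0-37 FREE] -> 0

Answer: 0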